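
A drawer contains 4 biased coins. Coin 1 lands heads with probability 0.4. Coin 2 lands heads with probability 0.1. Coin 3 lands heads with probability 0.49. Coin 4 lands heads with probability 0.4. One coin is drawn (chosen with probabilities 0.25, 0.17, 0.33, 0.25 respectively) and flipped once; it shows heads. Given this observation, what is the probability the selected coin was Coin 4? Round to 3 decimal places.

Posterior probability ≈ 0.264

Tabulate prior·likelihood by source: [1] prior 0.25, lik 0.4, product 0.1000; [2] prior 0.17, lik 0.1, product 0.01700; [3] prior 0.33, lik 0.49, product 0.1617; [4] prior 0.25, lik 0.4, product 0.1000.
Normalizing constant = 0.37870; the posterior for Coin 4 is its product over the sum, 0.1000/0.37870 = 0.264.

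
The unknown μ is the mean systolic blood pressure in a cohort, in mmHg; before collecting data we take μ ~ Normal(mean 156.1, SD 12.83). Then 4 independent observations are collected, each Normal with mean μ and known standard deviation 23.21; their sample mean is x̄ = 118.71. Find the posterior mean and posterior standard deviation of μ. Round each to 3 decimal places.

Prior precision 1/τ₀² = 1/12.83² = 0.00607501; data precision n/σ² = 4/23.21² = 0.00742523.
Posterior precision = 0.00607501 + 0.00742523 = 0.0135002, giving posterior SD = 1/√0.0135002 = 8.607.
Posterior mean = (0.00607501·156.1 + 0.00742523·118.71) / 0.0135002 = 135.535.

Posterior mean ≈ 135.535; posterior SD ≈ 8.607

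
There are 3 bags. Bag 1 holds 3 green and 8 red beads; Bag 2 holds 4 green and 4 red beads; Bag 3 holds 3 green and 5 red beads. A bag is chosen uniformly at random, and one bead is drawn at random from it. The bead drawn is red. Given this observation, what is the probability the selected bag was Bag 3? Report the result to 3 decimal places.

Posterior probability ≈ 0.337

P(red|Bag 1) = 0.7273; P(red|Bag 2) = 0.5; P(red|Bag 3) = 0.625.
Prior × likelihood for each source: 0.333333·0.7273=0.2424, 0.333333·0.5=0.1667, 0.333333·0.625=0.2083. Summing gives P(red) = 0.61742.
P(Bag 3 | red) = 0.2083 / 0.61742 = 0.337.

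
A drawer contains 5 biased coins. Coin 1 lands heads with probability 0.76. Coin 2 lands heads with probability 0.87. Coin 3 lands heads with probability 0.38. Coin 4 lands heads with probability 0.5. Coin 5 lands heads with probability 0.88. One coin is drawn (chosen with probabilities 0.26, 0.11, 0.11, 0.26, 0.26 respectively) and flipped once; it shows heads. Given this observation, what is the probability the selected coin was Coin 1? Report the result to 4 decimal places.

P(heads|C1) = 0.76; P(heads|C2) = 0.87; P(heads|C3) = 0.38; P(heads|C4) = 0.5; P(heads|C5) = 0.88.
Prior × likelihood for each source: 0.26·0.76=0.1976, 0.11·0.87=0.09570, 0.11·0.38=0.04180, 0.26·0.5=0.1300, 0.26·0.88=0.2288. Summing gives P(heads) = 0.69390.
P(Coin 1 | heads) = 0.1976 / 0.69390 = 0.2848.

Posterior probability ≈ 0.2848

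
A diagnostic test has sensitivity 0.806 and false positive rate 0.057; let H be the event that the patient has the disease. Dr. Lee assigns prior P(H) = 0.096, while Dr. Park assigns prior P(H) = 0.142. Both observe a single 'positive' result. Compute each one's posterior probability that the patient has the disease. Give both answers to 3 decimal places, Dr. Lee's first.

Dr. Lee: 0.600; Dr. Park: 0.701

P('+'|H) = 0.806, P('+'|¬H) = 0.057.
Dr. Lee: numerator 0.806·0.096 = 0.077376; evidence = 0.077376+0.057·0.904 = 0.12890; posterior = 0.600.
Dr. Park: numerator 0.806·0.142 = 0.11445; evidence = 0.11445+0.057·0.858 = 0.16336; posterior = 0.701.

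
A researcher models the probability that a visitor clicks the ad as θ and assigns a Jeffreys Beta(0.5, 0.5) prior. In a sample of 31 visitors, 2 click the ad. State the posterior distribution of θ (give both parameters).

Observing 2 successes and 29 failures updates Beta(0.5, 0.5) by adding the success and failure counts to the two shape parameters: α = 0.5+2 = 2.5, β = 0.5+29 = 29.5.

Posterior: Beta(2.5, 29.5)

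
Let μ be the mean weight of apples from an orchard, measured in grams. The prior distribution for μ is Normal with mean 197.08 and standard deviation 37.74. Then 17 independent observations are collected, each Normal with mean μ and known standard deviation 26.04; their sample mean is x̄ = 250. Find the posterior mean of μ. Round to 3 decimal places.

Posterior mean ≈ 248.558

With known σ, the Normal prior is conjugate. Weight on the data is w = (n/σ²)/(n/σ² + 1/τ₀²) = 0.0250707/(0.0250707+0.00070210) = 0.97276.
Posterior mean = w·x̄ + (1−w)·μ₀ = 0.97276·250 + 0.027242·197.08 = 248.558.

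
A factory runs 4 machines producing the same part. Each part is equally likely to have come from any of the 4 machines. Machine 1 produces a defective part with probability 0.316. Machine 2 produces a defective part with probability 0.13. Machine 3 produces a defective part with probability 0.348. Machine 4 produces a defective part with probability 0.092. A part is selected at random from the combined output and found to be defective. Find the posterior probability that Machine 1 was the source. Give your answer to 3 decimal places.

P(defective|M1) = 0.316; P(defective|M2) = 0.13; P(defective|M3) = 0.348; P(defective|M4) = 0.092.
Prior × likelihood for each source: 0.25·0.316=0.07900, 0.25·0.13=0.03250, 0.25·0.348=0.08700, 0.25·0.092=0.02300. Summing gives P(defective) = 0.22150.
P(Machine 1 | defective) = 0.07900 / 0.22150 = 0.357.

Posterior probability ≈ 0.357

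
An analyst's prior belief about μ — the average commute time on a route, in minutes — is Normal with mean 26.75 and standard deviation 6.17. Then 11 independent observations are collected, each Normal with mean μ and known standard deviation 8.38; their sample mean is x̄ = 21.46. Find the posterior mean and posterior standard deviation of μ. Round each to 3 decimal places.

Posterior mean ≈ 22.220; posterior SD ≈ 2.338

With known σ, the Normal prior is conjugate. Weight on the data is w = (n/σ²)/(n/σ² + 1/τ₀²) = 0.156641/(0.156641+0.0262682) = 0.85639.
Posterior mean = w·x̄ + (1−w)·μ₀ = 0.85639·21.46 + 0.14361·26.75 = 22.220. Posterior variance = 1/(0.156641+0.0262682) = 5.46720, so SD = 2.338.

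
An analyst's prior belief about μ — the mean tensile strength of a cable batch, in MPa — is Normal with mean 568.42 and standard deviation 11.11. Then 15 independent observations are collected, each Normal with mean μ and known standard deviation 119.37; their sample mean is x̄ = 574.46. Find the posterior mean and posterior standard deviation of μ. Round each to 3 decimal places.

Posterior mean ≈ 569.115; posterior SD ≈ 10.452

With known σ, the Normal prior is conjugate. Weight on the data is w = (n/σ²)/(n/σ² + 1/τ₀²) = 0.00105269/(0.00105269+0.00810162) = 0.11499.
Posterior mean = w·x̄ + (1−w)·μ₀ = 0.11499·574.46 + 0.88501·568.42 = 569.115. Posterior variance = 1/(0.00105269+0.00810162) = 109.238, so SD = 10.452.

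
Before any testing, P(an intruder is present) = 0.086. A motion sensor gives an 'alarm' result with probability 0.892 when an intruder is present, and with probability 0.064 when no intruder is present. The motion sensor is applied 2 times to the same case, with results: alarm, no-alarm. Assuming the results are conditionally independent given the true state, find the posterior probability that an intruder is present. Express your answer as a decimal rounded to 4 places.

Posterior P(H) ≈ 0.1314

Let H be the event that an intruder is present; start with P(H) = 0.086. P('alarm'|H) = 0.892, P('alarm'|¬H) = 0.064.
Update on result 1 ('alarm'): P(H) ← 0.892·0.0860 / (0.892·0.0860 + 0.064·0.9140) = 0.076712/0.13521 = 0.5674.
Update on result 2 ('no-alarm'): P(H) ← 0.108·0.5674 / (0.108·0.5674 + 0.936·0.4326) = 0.061275/0.46622 = 0.1314.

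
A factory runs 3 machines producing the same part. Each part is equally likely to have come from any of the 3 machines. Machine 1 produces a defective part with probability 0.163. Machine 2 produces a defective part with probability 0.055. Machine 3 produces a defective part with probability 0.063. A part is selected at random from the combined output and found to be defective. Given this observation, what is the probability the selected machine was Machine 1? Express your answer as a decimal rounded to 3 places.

P(defective|M1) = 0.163; P(defective|M2) = 0.055; P(defective|M3) = 0.063.
Prior × likelihood for each source: 0.333333·0.163=0.05433, 0.333333·0.055=0.01833, 0.333333·0.063=0.02100. Summing gives P(defective) = 0.093667.
P(Machine 1 | defective) = 0.05433 / 0.093667 = 0.580.

Posterior probability ≈ 0.580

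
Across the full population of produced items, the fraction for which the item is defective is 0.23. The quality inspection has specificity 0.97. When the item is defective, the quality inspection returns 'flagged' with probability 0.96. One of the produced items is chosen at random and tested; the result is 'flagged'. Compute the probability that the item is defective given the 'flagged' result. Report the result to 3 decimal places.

P(H | E) ≈ 0.905

Write H for 'the item is defective'. Prior odds H:¬H = 0.23/0.77 = 0.29870. For the 'flagged' outcome, the likelihood ratio is 0.96/0.03 = 32.000.
Posterior odds = 0.29870 × 32.000 = 9.5584, so P(H|E) = 9.5584/(1+9.5584) = 0.905.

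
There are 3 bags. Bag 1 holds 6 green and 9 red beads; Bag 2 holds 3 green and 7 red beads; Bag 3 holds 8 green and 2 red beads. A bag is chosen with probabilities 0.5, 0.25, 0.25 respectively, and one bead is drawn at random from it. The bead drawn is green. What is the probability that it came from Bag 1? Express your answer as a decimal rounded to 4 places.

Posterior probability ≈ 0.4211

Tabulate prior·likelihood by source: [1] prior 0.5, lik 0.4, product 0.2000; [2] prior 0.25, lik 0.3, product 0.07500; [3] prior 0.25, lik 0.8, product 0.2000.
Normalizing constant = 0.47500; the posterior for Bag 1 is its product over the sum, 0.2000/0.47500 = 0.4211.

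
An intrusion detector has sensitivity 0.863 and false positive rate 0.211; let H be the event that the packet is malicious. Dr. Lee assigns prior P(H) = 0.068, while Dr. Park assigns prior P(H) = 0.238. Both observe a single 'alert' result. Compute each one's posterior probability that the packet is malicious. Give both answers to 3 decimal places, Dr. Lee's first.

Dr. Lee: 0.230; Dr. Park: 0.561

P('+'|H) = 0.863, P('+'|¬H) = 0.211.
Dr. Lee: numerator 0.863·0.068 = 0.058684; evidence = 0.058684+0.211·0.932 = 0.25534; posterior = 0.230.
Dr. Park: numerator 0.863·0.238 = 0.20539; evidence = 0.20539+0.211·0.762 = 0.36618; posterior = 0.561.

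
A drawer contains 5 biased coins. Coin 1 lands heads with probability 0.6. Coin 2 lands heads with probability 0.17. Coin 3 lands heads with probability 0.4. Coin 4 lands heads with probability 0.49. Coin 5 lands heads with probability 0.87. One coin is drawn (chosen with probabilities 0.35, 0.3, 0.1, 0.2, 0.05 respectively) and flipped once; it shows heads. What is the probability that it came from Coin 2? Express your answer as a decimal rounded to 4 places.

Posterior probability ≈ 0.1153

P(heads|C1) = 0.6; P(heads|C2) = 0.17; P(heads|C3) = 0.4; P(heads|C4) = 0.49; P(heads|C5) = 0.87.
Prior × likelihood for each source: 0.35·0.6=0.2100, 0.3·0.17=0.05100, 0.1·0.4=0.04000, 0.2·0.49=0.09800, 0.05·0.87=0.04350. Summing gives P(heads) = 0.44250.
P(Coin 2 | heads) = 0.05100 / 0.44250 = 0.1153.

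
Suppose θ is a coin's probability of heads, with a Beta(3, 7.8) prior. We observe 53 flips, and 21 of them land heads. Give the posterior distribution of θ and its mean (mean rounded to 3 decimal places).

Posterior: Beta(24, 39.8); mean ≈ 0.376

The binomial likelihood is conjugate to the Beta prior: with 21 successes and 32 failures, the posterior is Beta(3+21, 7.8+32) = Beta(24, 39.8).
Posterior mean = α/(α+β) = 24/63.8 = 0.376.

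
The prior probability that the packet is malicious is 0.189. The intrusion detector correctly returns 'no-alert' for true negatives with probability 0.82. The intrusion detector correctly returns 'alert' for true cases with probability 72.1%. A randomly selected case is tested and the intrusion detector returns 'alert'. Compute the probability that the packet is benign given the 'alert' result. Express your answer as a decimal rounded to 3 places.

Write H for 'the packet is malicious'. Prior odds H:¬H = 0.189/0.811 = 0.23305. For the 'alert' outcome, the likelihood ratio is 0.721/0.18 = 4.0056.
Posterior odds = 0.23305 × 4.0056 = 0.93348, so P(H|E) = 0.93348/(1+0.93348) = 0.483. Then P(¬H|E) = 1 − 0.483 = 0.517.

P(¬H | E) ≈ 0.517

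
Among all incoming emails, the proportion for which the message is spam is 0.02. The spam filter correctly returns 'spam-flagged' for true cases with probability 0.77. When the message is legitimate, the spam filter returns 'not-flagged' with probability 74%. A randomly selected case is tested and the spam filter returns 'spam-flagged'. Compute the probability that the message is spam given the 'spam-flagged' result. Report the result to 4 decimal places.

P(H | E) ≈ 0.0570

Let H be the event that the message is spam. P(H) = 0.02, so P(¬H) = 0.98. With E the 'spam-flagged' result, P(E|H) = 0.77 and P(E|¬H) = 0.26.
P(E) = 0.77·0.02 + 0.26·0.98 = 0.015400 + 0.25480 = 0.27020.
By Bayes' theorem, P(H|E) = 0.015400 / 0.27020 = 0.0570.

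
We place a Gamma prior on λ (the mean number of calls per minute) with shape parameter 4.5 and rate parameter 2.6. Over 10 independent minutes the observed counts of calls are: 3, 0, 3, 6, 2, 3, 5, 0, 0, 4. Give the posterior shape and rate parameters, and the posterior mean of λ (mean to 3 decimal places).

Posterior: Gamma(shape=30.5, rate=12.6); mean ≈ 2.421

Total count ∑xᵢ = 26 over n = 10 minutes.
Gamma is conjugate to the Poisson likelihood: posterior is Gamma(shape = 4.5+26 = 30.5, rate = 2.6+10 = 12.6).
Posterior mean = shape/rate = 30.5/12.6 = 2.421.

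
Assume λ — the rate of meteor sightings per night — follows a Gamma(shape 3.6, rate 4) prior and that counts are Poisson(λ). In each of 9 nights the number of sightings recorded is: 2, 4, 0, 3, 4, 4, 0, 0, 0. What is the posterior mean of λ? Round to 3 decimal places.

Posterior mean ≈ 1.585

The Poisson likelihood adds the total count to the shape and the number of exposure periods to the rate. Here ∑xᵢ = 17 and n = 9, so shape 3.6→20.6 and rate 4→13.
E[λ | data] = 20.6/13 = 1.585.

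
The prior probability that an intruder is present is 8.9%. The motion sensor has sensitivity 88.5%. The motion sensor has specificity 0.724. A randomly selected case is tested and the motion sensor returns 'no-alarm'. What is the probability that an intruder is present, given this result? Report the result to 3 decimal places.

Let H be the event that an intruder is present. P(H) = 0.089, so P(¬H) = 0.911. With E the 'no-alarm' result, P(E|H) = 0.115 and P(E|¬H) = 0.724.
P(E) = 0.115·0.089 + 0.724·0.911 = 0.010235 + 0.65956 = 0.66980.
By Bayes' theorem, P(H|E) = 0.010235 / 0.66980 = 0.015.

P(H | E) ≈ 0.015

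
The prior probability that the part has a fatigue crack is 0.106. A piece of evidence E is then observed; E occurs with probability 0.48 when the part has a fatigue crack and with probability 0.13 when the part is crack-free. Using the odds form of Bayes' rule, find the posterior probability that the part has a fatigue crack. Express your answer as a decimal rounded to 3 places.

Prior odds = 0.106/(1−0.106) = 0.11857.
Likelihood ratio for E = 0.48/0.13 = 3.6923.
Posterior odds = prior odds × LR = 0.43779.
Posterior probability = odds/(1+odds) = 0.43779/1.4378 = 0.304.

Posterior probability ≈ 0.304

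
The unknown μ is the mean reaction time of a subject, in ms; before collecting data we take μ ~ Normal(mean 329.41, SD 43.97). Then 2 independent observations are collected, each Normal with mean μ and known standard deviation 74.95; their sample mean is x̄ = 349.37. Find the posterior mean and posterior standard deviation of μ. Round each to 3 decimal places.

Posterior mean ≈ 337.548; posterior SD ≈ 33.840

Prior precision 1/τ₀² = 1/43.97² = 0.00051723; data precision n/σ² = 2/74.95² = 0.00035603.
Posterior precision = 0.00051723 + 0.00035603 = 0.00087326, giving posterior SD = 1/√0.00087326 = 33.840.
Posterior mean = (0.00051723·329.41 + 0.00035603·349.37) / 0.00087326 = 337.548.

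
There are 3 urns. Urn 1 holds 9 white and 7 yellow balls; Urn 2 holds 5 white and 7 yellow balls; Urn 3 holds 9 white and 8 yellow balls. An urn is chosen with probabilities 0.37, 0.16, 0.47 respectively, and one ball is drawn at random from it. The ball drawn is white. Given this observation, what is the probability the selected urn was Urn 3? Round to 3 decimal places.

P(white|Urn 1) = 0.5625; P(white|Urn 2) = 0.4167; P(white|Urn 3) = 0.5294.
Prior × likelihood for each source: 0.37·0.5625=0.2081, 0.16·0.4167=0.06667, 0.47·0.5294=0.2488. Summing gives P(white) = 0.52362.
P(Urn 3 | white) = 0.2488 / 0.52362 = 0.475.

Posterior probability ≈ 0.475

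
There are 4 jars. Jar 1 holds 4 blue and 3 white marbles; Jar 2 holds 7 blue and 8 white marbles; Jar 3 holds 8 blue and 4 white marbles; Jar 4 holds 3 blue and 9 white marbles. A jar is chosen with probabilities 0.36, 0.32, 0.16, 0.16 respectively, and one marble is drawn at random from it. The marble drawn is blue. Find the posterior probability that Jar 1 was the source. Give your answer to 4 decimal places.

P(blue|Jar 1) = 0.5714; P(blue|Jar 2) = 0.4667; P(blue|Jar 3) = 0.6667; P(blue|Jar 4) = 0.25.
Prior × likelihood for each source: 0.36·0.5714=0.2057, 0.32·0.4667=0.1493, 0.16·0.6667=0.1067, 0.16·0.25=0.04000. Summing gives P(blue) = 0.50171.
P(Jar 1 | blue) = 0.2057 / 0.50171 = 0.4100.

Posterior probability ≈ 0.4100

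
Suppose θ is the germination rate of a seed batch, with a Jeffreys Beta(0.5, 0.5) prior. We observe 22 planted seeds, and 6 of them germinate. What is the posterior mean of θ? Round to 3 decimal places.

Posterior mean ≈ 0.283

Observing 6 successes and 16 failures updates Beta(0.5, 0.5) by adding the success and failure counts to the two shape parameters: α = 0.5+6 = 6.5, β = 0.5+16 = 16.5.
Posterior mean = α/(α+β) = 6.5/23 = 0.283.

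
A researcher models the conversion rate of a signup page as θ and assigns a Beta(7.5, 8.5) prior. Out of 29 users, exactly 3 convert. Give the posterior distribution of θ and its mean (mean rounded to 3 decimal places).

Posterior: Beta(10.5, 34.5); mean ≈ 0.233

Observing 3 successes and 26 failures updates Beta(7.5, 8.5) by adding the success and failure counts to the two shape parameters: α = 7.5+3 = 10.5, β = 8.5+26 = 34.5.
E[θ | data] = 10.5/(10.5+34.5) = 0.233.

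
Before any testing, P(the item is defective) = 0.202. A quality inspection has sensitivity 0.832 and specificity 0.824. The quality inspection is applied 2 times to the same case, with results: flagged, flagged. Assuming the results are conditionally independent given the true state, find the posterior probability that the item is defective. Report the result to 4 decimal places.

Let H be the event that the item is defective; start with P(H) = 0.202. P('flagged'|H) = 0.832, P('flagged'|¬H) = 0.176.
Update on result 1 ('flagged'): P(H) ← 0.832·0.2020 / (0.832·0.2020 + 0.176·0.7980) = 0.16806/0.30851 = 0.5448.
Update on result 2 ('flagged'): P(H) ← 0.832·0.5448 / (0.832·0.5448 + 0.176·0.4552) = 0.45324/0.53336 = 0.8498.

Posterior P(H) ≈ 0.8498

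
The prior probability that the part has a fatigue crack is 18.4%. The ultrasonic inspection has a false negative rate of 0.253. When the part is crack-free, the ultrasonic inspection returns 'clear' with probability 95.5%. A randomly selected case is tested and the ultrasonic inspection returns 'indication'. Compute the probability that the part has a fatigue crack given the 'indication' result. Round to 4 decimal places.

Let H be the event that the part has a fatigue crack. P(H) = 0.184, so P(¬H) = 0.816. With E the 'indication' result, P(E|H) = 0.747 and P(E|¬H) = 0.045.
P(E) = 0.747·0.184 + 0.045·0.816 = 0.13745 + 0.036720 = 0.17417.
By Bayes' theorem, P(H|E) = 0.13745 / 0.17417 = 0.7892.

P(H | E) ≈ 0.7892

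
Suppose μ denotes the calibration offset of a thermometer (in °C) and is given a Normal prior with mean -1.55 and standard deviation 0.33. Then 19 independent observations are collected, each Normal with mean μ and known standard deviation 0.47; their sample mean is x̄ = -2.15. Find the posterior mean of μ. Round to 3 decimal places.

Posterior mean ≈ -2.092

Prior precision 1/τ₀² = 1/0.33² = 9.18274; data precision n/σ² = 19/0.47² = 86.0118.
Posterior precision = 9.18274 + 86.0118 = 95.1945.
Posterior mean = (9.18274·-1.55 + 86.0118·-2.15) / 95.1945 = -2.092.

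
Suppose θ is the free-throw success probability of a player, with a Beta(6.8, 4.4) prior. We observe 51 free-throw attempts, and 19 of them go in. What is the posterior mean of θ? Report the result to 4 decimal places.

Observing 19 successes and 32 failures updates Beta(6.8, 4.4) by adding the success and failure counts to the two shape parameters: α = 6.8+19 = 25.8, β = 4.4+32 = 36.4.
Posterior mean = α/(α+β) = 25.8/62.2 = 0.4148.

Posterior mean ≈ 0.4148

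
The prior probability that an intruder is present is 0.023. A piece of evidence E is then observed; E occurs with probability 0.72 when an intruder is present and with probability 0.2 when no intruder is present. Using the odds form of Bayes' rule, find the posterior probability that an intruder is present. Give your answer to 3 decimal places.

Prior odds = 0.023/(1−0.023) = 0.023541. In log-odds, ln(0.023541) = -3.7490.
Add log likelihood ratio: ln(3.6000) = 1.2809.
Posterior log-odds = -2.4681, so posterior odds = exp(-2.4681) = 0.084749. Converting, P(H|E) = 0.084749/1.0847 = 0.078.

Posterior probability ≈ 0.078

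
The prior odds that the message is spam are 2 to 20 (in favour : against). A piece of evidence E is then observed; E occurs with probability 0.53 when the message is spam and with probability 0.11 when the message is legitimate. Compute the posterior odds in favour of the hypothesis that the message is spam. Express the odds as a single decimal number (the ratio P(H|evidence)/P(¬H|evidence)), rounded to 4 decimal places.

Posterior odds ≈ 0.4818

Prior odds = 2/20 = 0.10000. In log-odds, ln(0.10000) = -2.3026.
Add log likelihood ratio: ln(4.8182) = 1.5724.
Posterior log-odds = -0.73019, so posterior odds = exp(-0.73019) = 0.48182.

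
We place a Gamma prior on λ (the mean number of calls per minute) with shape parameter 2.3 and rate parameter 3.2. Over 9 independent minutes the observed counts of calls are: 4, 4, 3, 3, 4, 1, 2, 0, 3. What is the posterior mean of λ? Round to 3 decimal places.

The Poisson likelihood adds the total count to the shape and the number of exposure periods to the rate. Here ∑xᵢ = 24 and n = 9, so shape 2.3→26.3 and rate 3.2→12.2.
E[λ | data] = 26.3/12.2 = 2.156.

Posterior mean ≈ 2.156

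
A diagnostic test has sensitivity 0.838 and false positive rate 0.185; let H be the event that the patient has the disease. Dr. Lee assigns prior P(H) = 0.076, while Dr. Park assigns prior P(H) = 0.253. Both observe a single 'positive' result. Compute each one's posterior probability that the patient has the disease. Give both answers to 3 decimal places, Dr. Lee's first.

P('+'|H) = 0.838, P('+'|¬H) = 0.185.
Dr. Lee: numerator 0.838·0.076 = 0.063688; evidence = 0.063688+0.185·0.924 = 0.23463; posterior = 0.271.
Dr. Park: numerator 0.838·0.253 = 0.21201; evidence = 0.21201+0.185·0.747 = 0.35021; posterior = 0.605.

Dr. Lee: 0.271; Dr. Park: 0.605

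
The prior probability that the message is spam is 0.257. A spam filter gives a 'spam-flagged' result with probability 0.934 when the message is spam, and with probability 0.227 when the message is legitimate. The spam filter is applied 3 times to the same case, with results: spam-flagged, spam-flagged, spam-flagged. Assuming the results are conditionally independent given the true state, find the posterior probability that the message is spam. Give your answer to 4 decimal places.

Let H be the event that the message is spam; start with P(H) = 0.257. P('spam-flagged'|H) = 0.934, P('spam-flagged'|¬H) = 0.227.
Update on result 1 ('spam-flagged'): P(H) ← 0.934·0.2570 / (0.934·0.2570 + 0.227·0.7430) = 0.24004/0.40870 = 0.5873.
Update on result 2 ('spam-flagged'): P(H) ← 0.934·0.5873 / (0.934·0.5873 + 0.227·0.4127) = 0.54856/0.64224 = 0.8541.
Update on result 3 ('spam-flagged'): P(H) ← 0.934·0.8541 / (0.934·0.8541 + 0.227·0.1459) = 0.79777/0.83088 = 0.9601.

Posterior P(H) ≈ 0.9601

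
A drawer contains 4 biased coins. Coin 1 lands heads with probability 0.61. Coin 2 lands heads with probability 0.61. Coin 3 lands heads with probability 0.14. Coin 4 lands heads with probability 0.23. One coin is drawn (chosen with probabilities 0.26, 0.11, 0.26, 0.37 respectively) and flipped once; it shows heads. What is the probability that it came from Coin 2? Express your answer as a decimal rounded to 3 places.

Posterior probability ≈ 0.193

Tabulate prior·likelihood by source: [1] prior 0.26, lik 0.61, product 0.1586; [2] prior 0.11, lik 0.61, product 0.06710; [3] prior 0.26, lik 0.14, product 0.03640; [4] prior 0.37, lik 0.23, product 0.08510.
Normalizing constant = 0.34720; the posterior for Coin 2 is its product over the sum, 0.06710/0.34720 = 0.193.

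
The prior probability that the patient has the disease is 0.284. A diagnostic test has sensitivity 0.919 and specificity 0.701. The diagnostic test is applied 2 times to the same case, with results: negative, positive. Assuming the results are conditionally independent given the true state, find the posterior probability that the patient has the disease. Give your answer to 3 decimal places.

Let H be the event that the patient has the disease; start with P(H) = 0.284. P('positive'|H) = 0.919, P('positive'|¬H) = 0.299.
Update on result 1 ('negative'): P(H) ← 0.081·0.2840 / (0.081·0.2840 + 0.701·0.7160) = 0.023004/0.52492 = 0.0438.
Update on result 2 ('positive'): P(H) ← 0.919·0.0438 / (0.919·0.0438 + 0.299·0.9562) = 0.040274/0.32617 = 0.1235.

Posterior P(H) ≈ 0.123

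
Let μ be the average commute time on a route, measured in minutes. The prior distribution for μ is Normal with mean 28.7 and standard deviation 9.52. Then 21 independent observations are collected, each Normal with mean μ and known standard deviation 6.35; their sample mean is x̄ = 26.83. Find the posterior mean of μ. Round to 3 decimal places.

With known σ, the Normal prior is conjugate. Weight on the data is w = (n/σ²)/(n/σ² + 1/τ₀²) = 0.520801/(0.520801+0.0110338) = 0.97925.
Posterior mean = w·x̄ + (1−w)·μ₀ = 0.97925·26.83 + 0.020747·28.7 = 26.869.

Posterior mean ≈ 26.869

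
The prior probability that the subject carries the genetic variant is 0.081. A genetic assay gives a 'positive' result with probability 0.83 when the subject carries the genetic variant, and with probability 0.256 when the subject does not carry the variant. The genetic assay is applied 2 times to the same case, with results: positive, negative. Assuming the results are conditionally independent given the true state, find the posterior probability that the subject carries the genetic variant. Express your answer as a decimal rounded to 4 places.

Posterior P(H) ≈ 0.0613

Let H be the event that the subject carries the genetic variant; start with P(H) = 0.081. P('positive'|H) = 0.83, P('positive'|¬H) = 0.256.
Update on result 1 ('positive'): P(H) ← 0.83·0.0810 / (0.83·0.0810 + 0.256·0.9190) = 0.067230/0.30249 = 0.2223.
Update on result 2 ('negative'): P(H) ← 0.17·0.2223 / (0.17·0.2223 + 0.744·0.7777) = 0.037783/0.61643 = 0.0613.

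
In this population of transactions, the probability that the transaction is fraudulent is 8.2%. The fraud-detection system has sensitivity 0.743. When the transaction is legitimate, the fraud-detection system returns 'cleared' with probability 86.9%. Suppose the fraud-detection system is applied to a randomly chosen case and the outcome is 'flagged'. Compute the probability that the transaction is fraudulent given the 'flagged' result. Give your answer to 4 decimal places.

P(H | E) ≈ 0.3363

Let H be the event that the transaction is fraudulent. P(H) = 0.082, so P(¬H) = 0.918. With E the 'flagged' result, P(E|H) = 0.743 and P(E|¬H) = 0.131.
P(E) = 0.743·0.082 + 0.131·0.918 = 0.060926 + 0.12026 = 0.18118.
By Bayes' theorem, P(H|E) = 0.060926 / 0.18118 = 0.3363.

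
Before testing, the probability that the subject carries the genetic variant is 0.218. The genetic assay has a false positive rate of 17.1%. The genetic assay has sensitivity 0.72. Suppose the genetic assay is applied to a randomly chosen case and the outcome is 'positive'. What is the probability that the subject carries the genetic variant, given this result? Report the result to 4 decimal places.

P(H | E) ≈ 0.5400

Write H for 'the subject carries the genetic variant'. Prior odds H:¬H = 0.218/0.782 = 0.27877. For the 'positive' outcome, the likelihood ratio is 0.72/0.171 = 4.2105.
Posterior odds = 0.27877 × 4.2105 = 1.1738, so P(H|E) = 1.1738/(1+1.1738) = 0.5400.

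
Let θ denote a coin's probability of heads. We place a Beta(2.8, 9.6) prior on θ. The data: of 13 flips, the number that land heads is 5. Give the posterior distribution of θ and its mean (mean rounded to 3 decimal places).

Posterior: Beta(7.8, 17.6); mean ≈ 0.307

The binomial likelihood is conjugate to the Beta prior: with 5 successes and 8 failures, the posterior is Beta(2.8+5, 9.6+8) = Beta(7.8, 17.6).
E[θ | data] = 7.8/(7.8+17.6) = 0.307.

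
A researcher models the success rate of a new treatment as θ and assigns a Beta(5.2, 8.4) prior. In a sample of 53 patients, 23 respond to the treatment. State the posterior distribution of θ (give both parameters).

Observing 23 successes and 30 failures updates Beta(5.2, 8.4) by adding the success and failure counts to the two shape parameters: α = 5.2+23 = 28.2, β = 8.4+30 = 38.4.

Posterior: Beta(28.2, 38.4)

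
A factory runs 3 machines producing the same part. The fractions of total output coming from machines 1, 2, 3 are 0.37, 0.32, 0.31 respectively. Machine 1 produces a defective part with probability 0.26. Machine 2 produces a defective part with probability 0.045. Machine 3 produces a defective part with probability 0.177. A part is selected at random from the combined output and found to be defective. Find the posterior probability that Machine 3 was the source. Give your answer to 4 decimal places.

P(defective|M1) = 0.26; P(defective|M2) = 0.045; P(defective|M3) = 0.177.
Prior × likelihood for each source: 0.37·0.26=0.09620, 0.32·0.045=0.01440, 0.31·0.177=0.05487. Summing gives P(defective) = 0.16547.
P(Machine 3 | defective) = 0.05487 / 0.16547 = 0.3316.

Posterior probability ≈ 0.3316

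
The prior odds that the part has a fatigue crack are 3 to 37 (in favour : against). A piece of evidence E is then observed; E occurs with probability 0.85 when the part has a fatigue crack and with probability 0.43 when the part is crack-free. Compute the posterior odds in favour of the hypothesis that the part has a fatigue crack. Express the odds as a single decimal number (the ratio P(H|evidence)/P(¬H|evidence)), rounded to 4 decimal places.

Prior odds = 3/37 = 0.081081.
Likelihood ratio for E = 0.85/0.43 = 1.9767.
Posterior odds = prior odds × LR = 0.16028.

Posterior odds ≈ 0.1603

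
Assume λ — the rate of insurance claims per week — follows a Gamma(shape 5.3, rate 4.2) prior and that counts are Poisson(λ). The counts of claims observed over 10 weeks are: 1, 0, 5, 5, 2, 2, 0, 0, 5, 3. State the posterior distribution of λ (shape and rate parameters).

Posterior: Gamma(shape=28.3, rate=14.2)

Total count ∑xᵢ = 23 over n = 10 weeks.
Gamma is conjugate to the Poisson likelihood: posterior is Gamma(shape = 5.3+23 = 28.3, rate = 4.2+10 = 14.2).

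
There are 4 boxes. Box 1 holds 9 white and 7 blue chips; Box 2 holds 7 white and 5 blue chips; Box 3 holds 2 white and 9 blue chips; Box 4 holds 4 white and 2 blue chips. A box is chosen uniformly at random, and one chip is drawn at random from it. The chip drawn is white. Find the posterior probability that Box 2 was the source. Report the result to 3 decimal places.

Posterior probability ≈ 0.292

P(white|Box 1) = 0.5625; P(white|Box 2) = 0.5833; P(white|Box 3) = 0.1818; P(white|Box 4) = 0.6667.
Prior × likelihood for each source: 0.25·0.5625=0.1406, 0.25·0.5833=0.1458, 0.25·0.1818=0.04545, 0.25·0.6667=0.1667. Summing gives P(white) = 0.49858.
P(Box 2 | white) = 0.1458 / 0.49858 = 0.292.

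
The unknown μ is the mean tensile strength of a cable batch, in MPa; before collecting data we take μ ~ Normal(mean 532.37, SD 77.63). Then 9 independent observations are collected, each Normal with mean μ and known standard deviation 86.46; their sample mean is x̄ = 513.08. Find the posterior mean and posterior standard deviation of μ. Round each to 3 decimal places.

With known σ, the Normal prior is conjugate. Weight on the data is w = (n/σ²)/(n/σ² + 1/τ₀²) = 0.00120396/(0.00120396+0.00016594) = 0.87887.
Posterior mean = w·x̄ + (1−w)·μ₀ = 0.87887·513.08 + 0.12113·532.37 = 515.417. Posterior variance = 1/(0.00120396+0.00016594) = 729.982, so SD = 27.018.

Posterior mean ≈ 515.417; posterior SD ≈ 27.018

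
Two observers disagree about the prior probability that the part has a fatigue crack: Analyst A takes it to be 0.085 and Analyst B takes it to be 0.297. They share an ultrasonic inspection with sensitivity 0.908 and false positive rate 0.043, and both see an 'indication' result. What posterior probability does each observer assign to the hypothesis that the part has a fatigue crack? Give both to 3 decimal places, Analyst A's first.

The likelihood ratio for an 'indication' result is 0.908/0.043 = 21.116.
Analyst A: prior odds 0.085/0.915 = 0.092896; posterior odds 1.9616; posterior probability 0.662.
Analyst B: prior odds 0.297/0.703 = 0.42248; posterior odds 8.9211; posterior probability 0.899.

Analyst A: 0.662; Analyst B: 0.899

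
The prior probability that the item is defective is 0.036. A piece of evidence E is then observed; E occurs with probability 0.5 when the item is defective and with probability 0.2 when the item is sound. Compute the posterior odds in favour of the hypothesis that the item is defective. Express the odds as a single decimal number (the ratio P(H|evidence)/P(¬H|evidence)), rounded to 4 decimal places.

Posterior odds ≈ 0.0934

Prior odds = 0.036/(1−0.036) = 0.037344.
Likelihood ratio for E = 0.5/0.2 = 2.5000.
Posterior odds = prior odds × LR = 0.093361.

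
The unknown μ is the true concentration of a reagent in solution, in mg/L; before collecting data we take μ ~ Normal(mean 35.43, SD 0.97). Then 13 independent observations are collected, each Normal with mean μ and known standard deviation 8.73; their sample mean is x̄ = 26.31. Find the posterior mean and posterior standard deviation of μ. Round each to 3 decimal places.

With known σ, the Normal prior is conjugate. Weight on the data is w = (n/σ²)/(n/σ² + 1/τ₀²) = 0.170575/(0.170575+1.06281) = 0.13830.
Posterior mean = w·x̄ + (1−w)·μ₀ = 0.13830·26.31 + 0.86170·35.43 = 34.169. Posterior variance = 1/(0.170575+1.06281) = 0.810776, so SD = 0.900.

Posterior mean ≈ 34.169; posterior SD ≈ 0.900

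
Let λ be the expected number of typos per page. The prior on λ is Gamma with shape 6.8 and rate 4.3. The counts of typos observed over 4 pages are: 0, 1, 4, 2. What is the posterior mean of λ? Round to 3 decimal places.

Posterior mean ≈ 1.663

The Poisson likelihood adds the total count to the shape and the number of exposure periods to the rate. Here ∑xᵢ = 7 and n = 4, so shape 6.8→13.8 and rate 4.3→8.3.
Posterior mean = shape/rate = 13.8/8.3 = 1.663.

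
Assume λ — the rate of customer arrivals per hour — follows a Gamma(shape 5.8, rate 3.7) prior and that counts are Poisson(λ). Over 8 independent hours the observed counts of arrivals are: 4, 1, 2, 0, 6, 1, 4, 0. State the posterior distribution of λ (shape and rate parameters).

Total count ∑xᵢ = 18 over n = 8 hours.
Gamma is conjugate to the Poisson likelihood: posterior is Gamma(shape = 5.8+18 = 23.8, rate = 3.7+8 = 11.7).

Posterior: Gamma(shape=23.8, rate=11.7)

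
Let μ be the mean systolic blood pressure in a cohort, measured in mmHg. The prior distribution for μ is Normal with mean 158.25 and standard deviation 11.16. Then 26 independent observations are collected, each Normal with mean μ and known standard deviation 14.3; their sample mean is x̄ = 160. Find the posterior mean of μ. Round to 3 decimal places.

Posterior mean ≈ 159.896

Prior precision 1/τ₀² = 1/11.16² = 0.00802919; data precision n/σ² = 26/14.3² = 0.127146.
Posterior precision = 0.00802919 + 0.127146 = 0.135175.
Posterior mean = (0.00802919·158.25 + 0.127146·160) / 0.135175 = 159.896.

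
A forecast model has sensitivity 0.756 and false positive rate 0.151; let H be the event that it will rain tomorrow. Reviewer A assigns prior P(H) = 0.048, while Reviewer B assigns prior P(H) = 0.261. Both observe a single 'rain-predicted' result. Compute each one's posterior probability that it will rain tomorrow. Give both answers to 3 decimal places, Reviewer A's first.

The likelihood ratio for a 'rain-predicted' result is 0.756/0.151 = 5.0066.
Reviewer A: prior odds 0.048/0.952 = 0.050420; posterior odds 0.25243; posterior probability 0.202.
Reviewer B: prior odds 0.261/0.739 = 0.35318; posterior odds 1.7682; posterior probability 0.639.

Reviewer A: 0.202; Reviewer B: 0.639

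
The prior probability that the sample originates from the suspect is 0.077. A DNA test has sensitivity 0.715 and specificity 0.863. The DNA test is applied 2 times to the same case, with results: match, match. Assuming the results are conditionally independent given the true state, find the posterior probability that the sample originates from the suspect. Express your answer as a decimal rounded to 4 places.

Posterior P(H) ≈ 0.6944

Let H be the event that the sample originates from the suspect; start with P(H) = 0.077. P('match'|H) = 0.715, P('match'|¬H) = 0.137.
Update on result 1 ('match'): P(H) ← 0.715·0.0770 / (0.715·0.0770 + 0.137·0.9230) = 0.055055/0.18151 = 0.3033.
Update on result 2 ('match'): P(H) ← 0.715·0.3033 / (0.715·0.3033 + 0.137·0.6967) = 0.21688/0.31232 = 0.6944.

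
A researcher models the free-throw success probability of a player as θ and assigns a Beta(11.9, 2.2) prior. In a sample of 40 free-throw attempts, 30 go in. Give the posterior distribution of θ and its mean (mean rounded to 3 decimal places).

Observing 30 successes and 10 failures updates Beta(11.9, 2.2) by adding the success and failure counts to the two shape parameters: α = 11.9+30 = 41.9, β = 2.2+10 = 12.2.
Posterior mean = α/(α+β) = 41.9/54.1 = 0.774.

Posterior: Beta(41.9, 12.2); mean ≈ 0.774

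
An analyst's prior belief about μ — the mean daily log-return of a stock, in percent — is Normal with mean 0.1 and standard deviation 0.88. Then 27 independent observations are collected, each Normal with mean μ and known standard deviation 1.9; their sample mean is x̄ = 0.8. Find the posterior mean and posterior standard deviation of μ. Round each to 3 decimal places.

Posterior mean ≈ 0.697; posterior SD ≈ 0.338

With known σ, the Normal prior is conjugate. Weight on the data is w = (n/σ²)/(n/σ² + 1/τ₀²) = 7.47922/(7.47922+1.29132) = 0.85277.
Posterior mean = w·x̄ + (1−w)·μ₀ = 0.85277·0.8 + 0.14723·0.1 = 0.697. Posterior variance = 1/(7.47922+1.29132) = 0.114018, so SD = 0.338.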